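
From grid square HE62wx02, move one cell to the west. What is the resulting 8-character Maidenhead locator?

Longitude extended square 0; −1 → -1, wraps to 9, carry into subsquare.
Longitude subsquare w = 22; −1 → 21 = v.
The latitude characters are unchanged.

HE62vx92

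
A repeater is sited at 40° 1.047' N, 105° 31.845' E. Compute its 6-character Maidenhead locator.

ON20sa

Offset from 180°W / 90°S: lon 285.5308°, lat 130.0174°.
Field: 285.5308/20 → 14 → O, 130.0174/10 → 13 → N; chars ON.
Square: 5.5308/2 → 2, 0.0174/1 → 0; chars 20.
Subsquare: 1.5308/0.0833333 → 18 → s, 0.0174/0.0416667 → 0 → a; chars sa.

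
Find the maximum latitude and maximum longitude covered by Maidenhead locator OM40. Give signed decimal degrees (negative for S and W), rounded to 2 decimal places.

31.00, 110.00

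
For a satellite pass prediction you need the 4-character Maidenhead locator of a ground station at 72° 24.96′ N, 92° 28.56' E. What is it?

NQ62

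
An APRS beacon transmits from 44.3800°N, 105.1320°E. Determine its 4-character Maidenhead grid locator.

ON24

Shift to the Maidenhead origin (180°W, 90°S): lon 285.13, lat 134.38.
Field: lon ⌊285.13/20⌋ = 14 → O; lat ⌊134.38/10⌋ = 13 → N.
Square: lon ⌊5.13/2⌋ = 2; lat ⌊4.38/1⌋ = 4.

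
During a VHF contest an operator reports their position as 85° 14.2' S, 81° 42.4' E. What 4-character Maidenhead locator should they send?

Offset from 180°W / 90°S: lon 261.71°, lat 4.76°.
Field: 261.71/20 → 13 → N, 4.76/10 → 0 → A; chars NA.
Square: 1.71/2 → 0, 4.76/1 → 4; chars 04.

NA04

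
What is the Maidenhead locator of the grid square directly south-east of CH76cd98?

Longitude extended square 9; +1 → 10, wraps to 0, carry into subsquare.
Longitude subsquare c = 2; +1 → 3 = d.
Latitude extended square 8; −1 → 7.

CH76dd07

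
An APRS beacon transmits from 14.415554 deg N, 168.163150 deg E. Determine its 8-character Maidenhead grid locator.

RK44bj99

Add 180° to longitude and 90° to latitude: 348.16315, 104.41555.
Field: lon ⌊348.16315/20⌋ = 17 → R; lat ⌊104.41555/10⌋ = 10 → K.
Square: lon ⌊8.16315/2⌋ = 4; lat ⌊4.41555/1⌋ = 4.
Subsquare: lon ⌊0.16315/0.0833333⌋ = 1 → b; lat ⌊0.41555/0.0416667⌋ = 9 → j.
Extended square: lon ⌊0.07982/0.00833333⌋ = 9; lat ⌊0.04055/0.00416667⌋ = 9.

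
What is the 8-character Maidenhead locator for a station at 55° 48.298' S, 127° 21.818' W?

Add 180° to longitude and 90° to latitude: 52.63637, 34.19503.
Field: lon ⌊52.63637/20⌋ = 2 → C; lat ⌊34.19503/10⌋ = 3 → D.
Square: lon ⌊12.63637/2⌋ = 6; lat ⌊4.19503/1⌋ = 4.
Subsquare: lon ⌊0.63637/0.0833333⌋ = 7 → h; lat ⌊0.19503/0.0416667⌋ = 4 → e.
Extended square: lon ⌊0.05303/0.00833333⌋ = 6; lat ⌊0.02837/0.00416667⌋ = 6.

CD64he66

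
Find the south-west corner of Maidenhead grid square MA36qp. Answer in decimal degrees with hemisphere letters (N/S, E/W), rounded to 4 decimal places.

Field M=12, A=0: +12·20° lon, +0·10° lat → SW at lon 60°, lat -90°.
Square 3, 6: +3·2° lon, +6·1° lat → SW at lon 66°, lat -84°.
Subsquare q=16, p=15: +16·0.0833333° lon, +15·0.0416667° lat → SW at lon 67.3333°, lat -83.375°.
latitude 83.3750° S, longitude 67.3333° E.

83.3750° S, 67.3333° E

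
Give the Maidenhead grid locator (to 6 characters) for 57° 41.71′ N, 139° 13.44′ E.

PO97oq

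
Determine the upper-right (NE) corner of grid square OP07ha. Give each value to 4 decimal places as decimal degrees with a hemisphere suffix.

Field O=14, P=15: +14·20° lon, +15·10° lat → SW at lon 100°, lat 60°.
Square 0, 7: +0·2° lon, +7·1° lat → SW at lon 100°, lat 67°.
Subsquare h=7, a=0: +7·0.0833333° lon, +0·0.0416667° lat → SW at lon 100.583°, lat 67°.
Cell spans 0.0833333° lon × 0.0416667° lat. NE corner is SW corner plus one full cell.
latitude 67.0417° N, longitude 100.6667° E.

67.0417° N, 100.6667° E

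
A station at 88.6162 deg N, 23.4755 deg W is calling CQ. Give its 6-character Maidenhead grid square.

Offset from 180°W / 90°S: lon 156.5245°, lat 178.6162°.
Field (20°×10°, letters A–R): lon ⌊156.5245/20⌋ = 7 → H; lat ⌊178.6162/10⌋ = 17 → R.
Square (2°×1°, digits 0–9): lon ⌊16.5245/2⌋ = 8; lat ⌊8.6162/1⌋ = 8.
Subsquare (5′×2.5′, letters a–x): lon ⌊0.5245/0.0833333⌋ = 6 → g; lat ⌊0.6162/0.0416667⌋ = 14 → o.

HR88go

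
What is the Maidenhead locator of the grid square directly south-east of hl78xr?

HL88aq

Longitude subsquare x = 23; +1 → 24, wraps to 0 = a, carry into square.
Longitude square 7; +1 → 8.
Latitude subsquare r = 17; −1 → 16 = q.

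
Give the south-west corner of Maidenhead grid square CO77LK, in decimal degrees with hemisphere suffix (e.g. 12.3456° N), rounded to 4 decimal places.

Field C=2, O=14: +2·20° lon, +14·10° lat → SW at lon -140°, lat 50°.
Square 7, 7: +7·2° lon, +7·1° lat → SW at lon -126°, lat 57°.
Subsquare l=11, k=10: +11·0.0833333° lon, +10·0.0416667° lat → SW at lon -125.083°, lat 57.4167°.
latitude 57.4167° N, longitude 125.0833° W.

57.4167° N, 125.0833° W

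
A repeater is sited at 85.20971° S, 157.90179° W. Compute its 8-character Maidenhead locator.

BA14bs19

Add 180° to longitude and 90° to latitude: 22.09821, 4.79029.
Field: 22.09821/20 → 1 → B, 4.79029/10 → 0 → A; chars BA.
Square: 2.09821/2 → 1, 4.79029/1 → 4; chars 14.
Subsquare: 0.09821/0.0833333 → 1 → b, 0.79029/0.0416667 → 18 → s; chars bs.
Extended square: 0.01488/0.00833333 → 1, 0.04029/0.00416667 → 9; chars 19.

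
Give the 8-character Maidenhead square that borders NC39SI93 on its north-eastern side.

Longitude extended square 9; +1 → 10, wraps to 0, carry into subsquare.
Longitude subsquare s = 18; +1 → 19 = t.
Latitude extended square 3; +1 → 4.

NC39ti04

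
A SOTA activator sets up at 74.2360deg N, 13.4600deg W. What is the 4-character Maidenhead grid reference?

IQ34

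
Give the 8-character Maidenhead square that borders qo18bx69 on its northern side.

QO19ba60

Latitude extended square 9; +1 → 10, wraps to 0, carry into subsquare.
Latitude subsquare x = 23; +1 → 24, wraps to 0 = a, carry into square.
Latitude square 8; +1 → 9.
The longitude characters are unchanged.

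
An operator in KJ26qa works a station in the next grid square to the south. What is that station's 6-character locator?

KJ25qx

Latitude subsquare a = 0; −1 → -1, wraps to 23 = x, carry into square.
Latitude square 6; −1 → 5.
The longitude characters are unchanged.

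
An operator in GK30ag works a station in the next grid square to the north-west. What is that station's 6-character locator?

Longitude subsquare a = 0; −1 → -1, wraps to 23 = x, carry into square.
Longitude square 3; −1 → 2.
Latitude subsquare g = 6; +1 → 7 = h.

GK20xh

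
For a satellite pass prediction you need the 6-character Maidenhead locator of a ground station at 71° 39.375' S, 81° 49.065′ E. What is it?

Shift to the Maidenhead origin (180°W, 90°S): lon 261.8177, lat 18.3438.
Field (20°×10°, letters A–R): 261.8177/20 → 13 → N, 18.3438/10 → 1 → B; chars NB.
Square (2°×1°, digits 0–9): 1.8177/2 → 0, 8.3438/1 → 8; chars 08.
Subsquare (5′×2.5′, letters a–x): 1.8177/0.0833333 → 21 → v, 0.3438/0.0416667 → 8 → i; chars vi.

NB08vi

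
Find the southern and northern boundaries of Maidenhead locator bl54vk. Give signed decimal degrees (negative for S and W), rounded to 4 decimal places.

24.4167, 24.4583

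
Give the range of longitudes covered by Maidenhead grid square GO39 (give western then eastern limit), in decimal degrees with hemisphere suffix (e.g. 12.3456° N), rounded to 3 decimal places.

54.000° W, 52.000° W

Field G=6, O=14: +6·20° lon, +14·10° lat → SW at lon -60°, lat 50°.
Square 3, 9: +3·2° lon, +9·1° lat → SW at lon -54°, lat 59°.
Cell spans 2° lon × 1° lat.
west 54.000° W, east 52.000° W.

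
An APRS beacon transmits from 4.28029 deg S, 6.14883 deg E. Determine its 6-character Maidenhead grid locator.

Add 180° to longitude and 90° to latitude: 186.1488, 85.7197.
Field: lon ⌊186.1488/20⌋ = 9 → J; lat ⌊85.7197/10⌋ = 8 → I.
Square: lon ⌊6.1488/2⌋ = 3; lat ⌊5.7197/1⌋ = 5.
Subsquare: lon ⌊0.1488/0.0833333⌋ = 1 → b; lat ⌊0.7197/0.0416667⌋ = 17 → r.

JI35br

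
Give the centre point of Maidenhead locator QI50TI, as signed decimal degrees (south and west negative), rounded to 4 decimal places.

Field Q=16, I=8: +16·20° lon, +8·10° lat → SW at lon 140°, lat -10°.
Square 5, 0: +5·2° lon, +0·1° lat → SW at lon 150°, lat -10°.
Subsquare t=19, i=8: +19·0.0833333° lon, +8·0.0416667° lat → SW at lon 151.583°, lat -9.66667°.
Cell spans 0.0833333° lon × 0.0416667° lat. Centre is SW corner plus half of each.
latitude -9.6458, longitude 151.6250.

-9.6458, 151.6250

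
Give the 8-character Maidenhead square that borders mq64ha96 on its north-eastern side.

MQ64ia07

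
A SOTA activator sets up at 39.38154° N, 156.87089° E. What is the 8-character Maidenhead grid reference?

Shift to the Maidenhead origin (180°W, 90°S): lon 336.87089, lat 129.38154.
Field: lon ⌊336.87089/20⌋ = 16 → Q; lat ⌊129.38154/10⌋ = 12 → M.
Square: lon ⌊16.87089/2⌋ = 8; lat ⌊9.38154/1⌋ = 9.
Subsquare: lon ⌊0.87089/0.0833333⌋ = 10 → k; lat ⌊0.38154/0.0416667⌋ = 9 → j.
Extended square: lon ⌊0.03756/0.00833333⌋ = 4; lat ⌊0.00654/0.00416667⌋ = 1.

QM89kj41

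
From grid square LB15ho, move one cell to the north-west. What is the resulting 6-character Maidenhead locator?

LB15gp

Longitude subsquare h = 7; −1 → 6 = g.
Latitude subsquare o = 14; +1 → 15 = p.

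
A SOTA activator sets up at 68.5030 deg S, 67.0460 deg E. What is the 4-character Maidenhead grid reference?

MC31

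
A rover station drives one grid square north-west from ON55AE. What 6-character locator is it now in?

Longitude subsquare a = 0; −1 → -1, wraps to 23 = x, carry into square.
Longitude square 5; −1 → 4.
Latitude subsquare e = 4; +1 → 5 = f.

ON45xf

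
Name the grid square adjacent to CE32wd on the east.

CE32xd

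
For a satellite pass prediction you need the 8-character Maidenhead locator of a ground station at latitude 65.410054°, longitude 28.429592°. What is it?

Shift to the Maidenhead origin (180°W, 90°S): lon 208.42959, lat 155.41005.
Field: lon ⌊208.42959/20⌋ = 10 → K; lat ⌊155.41005/10⌋ = 15 → P.
Square: lon ⌊8.42959/2⌋ = 4; lat ⌊5.41005/1⌋ = 5.
Subsquare: lon ⌊0.42959/0.0833333⌋ = 5 → f; lat ⌊0.41005/0.0416667⌋ = 9 → j.
Extended square: lon ⌊0.01293/0.00833333⌋ = 1; lat ⌊0.03505/0.00416667⌋ = 8.

KP45fj18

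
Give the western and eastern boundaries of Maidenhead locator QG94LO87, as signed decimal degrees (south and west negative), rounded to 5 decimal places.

Field Q=16, G=6: +16·20° lon, +6·10° lat → SW at lon 140°, lat -30°.
Square 9, 4: +9·2° lon, +4·1° lat → SW at lon 158°, lat -26°.
Subsquare l=11, o=14: +11·0.0833333° lon, +14·0.0416667° lat → SW at lon 158.917°, lat -25.4167°.
Extended square 8, 7: +8·0.00833333° lon, +7·0.00416667° lat → SW at lon 158.983°, lat -25.3875°.
Cell spans 0.00833333° lon × 0.00416667° lat.
west 158.98333, east 158.99167.

158.98333, 158.99167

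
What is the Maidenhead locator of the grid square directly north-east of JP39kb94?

JP39lb05

Longitude extended square 9; +1 → 10, wraps to 0, carry into subsquare.
Longitude subsquare k = 10; +1 → 11 = l.
Latitude extended square 4; +1 → 5.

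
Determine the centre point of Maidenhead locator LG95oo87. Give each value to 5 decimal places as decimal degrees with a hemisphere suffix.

24.38542° S, 59.23750° E

Field L=11, G=6: +11·20° lon, +6·10° lat → SW at lon 40°, lat -30°.
Square 9, 5: +9·2° lon, +5·1° lat → SW at lon 58°, lat -25°.
Subsquare o=14, o=14: +14·0.0833333° lon, +14·0.0416667° lat → SW at lon 59.1667°, lat -24.4167°.
Extended square 8, 7: +8·0.00833333° lon, +7·0.00416667° lat → SW at lon 59.2333°, lat -24.3875°.
Cell spans 0.00833333° lon × 0.00416667° lat. Centre is SW corner plus half of each.
latitude 24.38542° S, longitude 59.23750° E.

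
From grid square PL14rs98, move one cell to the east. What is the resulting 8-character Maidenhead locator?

Longitude extended square 9; +1 → 10, wraps to 0, carry into subsquare.
Longitude subsquare r = 17; +1 → 18 = s.
The latitude characters are unchanged.

PL14ss08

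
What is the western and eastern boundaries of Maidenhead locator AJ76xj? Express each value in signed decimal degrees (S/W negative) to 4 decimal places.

-164.0833, -164.0000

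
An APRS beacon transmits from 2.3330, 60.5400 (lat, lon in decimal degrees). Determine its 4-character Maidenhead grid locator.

Offset from 180°W / 90°S: lon 240.54°, lat 92.33°.
Field: lon ⌊240.54/20⌋ = 12 → M; lat ⌊92.33/10⌋ = 9 → J.
Square: lon ⌊0.54/2⌋ = 0; lat ⌊2.33/1⌋ = 2.

MJ02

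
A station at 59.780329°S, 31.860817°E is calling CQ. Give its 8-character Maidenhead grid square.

Add 180° to longitude and 90° to latitude: 211.86082, 30.21967.
Field: 211.86082/20 → 10 → K, 30.21967/10 → 3 → D; chars KD.
Square: 11.86082/2 → 5, 0.21967/1 → 0; chars 50.
Subsquare: 1.86082/0.0833333 → 22 → w, 0.21967/0.0416667 → 5 → f; chars wf.
Extended square: 0.02748/0.00833333 → 3, 0.01134/0.00416667 → 2; chars 32.

KD50wf32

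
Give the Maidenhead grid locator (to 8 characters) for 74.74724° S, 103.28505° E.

OB15pg40

Add 180° to longitude and 90° to latitude: 283.28505, 15.25276.
Field: lon ⌊283.28505/20⌋ = 14 → O; lat ⌊15.25276/10⌋ = 1 → B.
Square: lon ⌊3.28505/2⌋ = 1; lat ⌊5.25276/1⌋ = 5.
Subsquare: lon ⌊1.28505/0.0833333⌋ = 15 → p; lat ⌊0.25276/0.0416667⌋ = 6 → g.
Extended square: lon ⌊0.03505/0.00833333⌋ = 4; lat ⌊0.00276/0.00416667⌋ = 0.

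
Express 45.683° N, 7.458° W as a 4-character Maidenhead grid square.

Shift to the Maidenhead origin (180°W, 90°S): lon 172.54, lat 135.68.
Field (20°×10°, letters A–R): 172.54/20 → 8 → I, 135.68/10 → 13 → N; chars IN.
Square (2°×1°, digits 0–9): 12.54/2 → 6, 5.68/1 → 5; chars 65.

IN65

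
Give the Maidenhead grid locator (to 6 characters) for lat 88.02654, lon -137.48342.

CR18ga

Offset from 180°W / 90°S: lon 42.5166°, lat 178.0265°.
Field (20°×10°, letters A–R): 42.5166/20 → 2 → C, 178.0265/10 → 17 → R; chars CR.
Square (2°×1°, digits 0–9): 2.5166/2 → 1, 8.0265/1 → 8; chars 18.
Subsquare (5′×2.5′, letters a–x): 0.5166/0.0833333 → 6 → g, 0.0265/0.0416667 → 0 → a; chars ga.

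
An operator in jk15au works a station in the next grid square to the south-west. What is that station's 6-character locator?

JK05xt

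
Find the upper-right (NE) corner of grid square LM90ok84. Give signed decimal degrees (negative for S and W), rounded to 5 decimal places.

30.43750, 59.24167

Field L=11, M=12: +11·20° lon, +12·10° lat → SW at lon 40°, lat 30°.
Square 9, 0: +9·2° lon, +0·1° lat → SW at lon 58°, lat 30°.
Subsquare o=14, k=10: +14·0.0833333° lon, +10·0.0416667° lat → SW at lon 59.1667°, lat 30.4167°.
Extended square 8, 4: +8·0.00833333° lon, +4·0.00416667° lat → SW at lon 59.2333°, lat 30.4333°.
Cell spans 0.00833333° lon × 0.00416667° lat. NE corner is SW corner plus one full cell.
latitude 30.43750, longitude 59.24167.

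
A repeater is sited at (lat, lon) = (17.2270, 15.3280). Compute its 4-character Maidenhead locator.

JK77

Offset from 180°W / 90°S: lon 195.33°, lat 107.23°.
Field: 195.33/20 → 9 → J, 107.23/10 → 10 → K; chars JK.
Square: 15.33/2 → 7, 7.23/1 → 7; chars 77.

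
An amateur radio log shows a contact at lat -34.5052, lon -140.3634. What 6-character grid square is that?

BF95tl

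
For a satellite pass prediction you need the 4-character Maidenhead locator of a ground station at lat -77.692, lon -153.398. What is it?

Offset from 180°W / 90°S: lon 26.60°, lat 12.31°.
Field: lon ⌊26.60/20⌋ = 1 → B; lat ⌊12.31/10⌋ = 1 → B.
Square: lon ⌊6.60/2⌋ = 3; lat ⌊2.31/1⌋ = 2.

BB32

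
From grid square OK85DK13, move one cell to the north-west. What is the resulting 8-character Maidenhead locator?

OK85dk04

Longitude extended square 1; −1 → 0.
Latitude extended square 3; +1 → 4.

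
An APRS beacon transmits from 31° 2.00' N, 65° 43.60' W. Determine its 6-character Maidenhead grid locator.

Offset from 180°W / 90°S: lon 114.2733°, lat 121.0333°.
Field: lon ⌊114.2733/20⌋ = 5 → F; lat ⌊121.0333/10⌋ = 12 → M.
Square: lon ⌊14.2733/2⌋ = 7; lat ⌊1.0333/1⌋ = 1.
Subsquare: lon ⌊0.2733/0.0833333⌋ = 3 → d; lat ⌊0.0333/0.0416667⌋ = 0 → a.

FM71da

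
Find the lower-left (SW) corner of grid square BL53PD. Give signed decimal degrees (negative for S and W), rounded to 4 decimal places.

23.1250, -148.7500

Field B=1, L=11: +1·20° lon, +11·10° lat → SW at lon -160°, lat 20°.
Square 5, 3: +5·2° lon, +3·1° lat → SW at lon -150°, lat 23°.
Subsquare p=15, d=3: +15·0.0833333° lon, +3·0.0416667° lat → SW at lon -148.75°, lat 23.125°.
latitude 23.1250, longitude -148.7500.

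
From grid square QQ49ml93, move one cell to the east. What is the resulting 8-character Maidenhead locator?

QQ49nl03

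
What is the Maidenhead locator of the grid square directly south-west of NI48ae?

NI38xd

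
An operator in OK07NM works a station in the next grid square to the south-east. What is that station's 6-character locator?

Longitude subsquare n = 13; +1 → 14 = o.
Latitude subsquare m = 12; −1 → 11 = l.

OK07ol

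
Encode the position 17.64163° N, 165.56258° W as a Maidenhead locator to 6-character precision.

AK77fp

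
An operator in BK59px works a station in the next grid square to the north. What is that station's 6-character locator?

BL50pa

Latitude subsquare x = 23; +1 → 24, wraps to 0 = a, carry into square.
Latitude square 9; +1 → 10, wraps to 0, carry into field.
Latitude field K = 10; +1 → 11 = L.
The longitude characters are unchanged.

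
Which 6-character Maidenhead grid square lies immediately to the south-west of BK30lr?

BK30kq

Longitude subsquare l = 11; −1 → 10 = k.
Latitude subsquare r = 17; −1 → 16 = q.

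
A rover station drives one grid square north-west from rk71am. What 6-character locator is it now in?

Longitude subsquare a = 0; −1 → -1, wraps to 23 = x, carry into square.
Longitude square 7; −1 → 6.
Latitude subsquare m = 12; +1 → 13 = n.

RK61xn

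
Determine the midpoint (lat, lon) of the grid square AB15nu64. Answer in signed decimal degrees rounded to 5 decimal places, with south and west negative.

-74.14792, -176.86250

Field A=0, B=1: +0·20° lon, +1·10° lat → SW at lon -180°, lat -80°.
Square 1, 5: +1·2° lon, +5·1° lat → SW at lon -178°, lat -75°.
Subsquare n=13, u=20: +13·0.0833333° lon, +20·0.0416667° lat → SW at lon -176.917°, lat -74.1667°.
Extended square 6, 4: +6·0.00833333° lon, +4·0.00416667° lat → SW at lon -176.867°, lat -74.15°.
Cell spans 0.00833333° lon × 0.00416667° lat. Centre is SW corner plus half of each.
latitude -74.14792, longitude -176.86250.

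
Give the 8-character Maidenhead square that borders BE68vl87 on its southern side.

Latitude extended square 7; −1 → 6.
The longitude characters are unchanged.

BE68vl86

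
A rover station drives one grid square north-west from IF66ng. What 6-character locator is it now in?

IF66mh

Longitude subsquare n = 13; −1 → 12 = m.
Latitude subsquare g = 6; +1 → 7 = h.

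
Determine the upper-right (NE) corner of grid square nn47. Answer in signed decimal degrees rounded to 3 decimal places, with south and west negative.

Field N=13, N=13: +13·20° lon, +13·10° lat → SW at lon 80°, lat 40°.
Square 4, 7: +4·2° lon, +7·1° lat → SW at lon 88°, lat 47°.
Cell spans 2° lon × 1° lat. NE corner is SW corner plus one full cell.
latitude 48.000, longitude 90.000.

48.000, 90.000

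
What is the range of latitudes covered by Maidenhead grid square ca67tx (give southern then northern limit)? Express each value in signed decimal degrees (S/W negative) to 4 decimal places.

-82.0417, -82.0000

Field C=2, A=0: +2·20° lon, +0·10° lat → SW at lon -140°, lat -90°.
Square 6, 7: +6·2° lon, +7·1° lat → SW at lon -128°, lat -83°.
Subsquare t=19, x=23: +19·0.0833333° lon, +23·0.0416667° lat → SW at lon -126.417°, lat -82.0417°.
Cell spans 0.0833333° lon × 0.0416667° lat.
south -82.0417, north -82.0000.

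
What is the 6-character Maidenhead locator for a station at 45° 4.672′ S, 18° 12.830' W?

IE04vw

Offset from 180°W / 90°S: lon 161.7862°, lat 44.9221°.
Field: 161.7862/20 → 8 → I, 44.9221/10 → 4 → E; chars IE.
Square: 1.7862/2 → 0, 4.9221/1 → 4; chars 04.
Subsquare: 1.7862/0.0833333 → 21 → v, 0.9221/0.0416667 → 22 → w; chars vw.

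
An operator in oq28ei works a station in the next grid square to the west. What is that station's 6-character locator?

OQ28di

Longitude subsquare e = 4; −1 → 3 = d.
The latitude characters are unchanged.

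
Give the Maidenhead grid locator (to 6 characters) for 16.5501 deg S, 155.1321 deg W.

Add 180° to longitude and 90° to latitude: 24.8679, 73.4499.
Field (20°×10°, letters A–R): lon ⌊24.8679/20⌋ = 1 → B; lat ⌊73.4499/10⌋ = 7 → H.
Square (2°×1°, digits 0–9): lon ⌊4.8679/2⌋ = 2; lat ⌊3.4499/1⌋ = 3.
Subsquare (5′×2.5′, letters a–x): lon ⌊0.8679/0.0833333⌋ = 10 → k; lat ⌊0.4499/0.0416667⌋ = 10 → k.

BH23kk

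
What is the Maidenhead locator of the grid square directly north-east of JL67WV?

Longitude subsquare w = 22; +1 → 23 = x.
Latitude subsquare v = 21; +1 → 22 = w.

JL67xw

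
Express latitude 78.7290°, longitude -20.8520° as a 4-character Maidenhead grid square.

HQ98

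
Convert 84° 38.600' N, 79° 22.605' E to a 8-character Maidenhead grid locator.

Offset from 180°W / 90°S: lon 259.37675°, lat 174.64333°.
Field: lon ⌊259.37675/20⌋ = 12 → M; lat ⌊174.64333/10⌋ = 17 → R.
Square: lon ⌊19.37675/2⌋ = 9; lat ⌊4.64333/1⌋ = 4.
Subsquare: lon ⌊1.37675/0.0833333⌋ = 16 → q; lat ⌊0.64333/0.0416667⌋ = 15 → p.
Extended square: lon ⌊0.04342/0.00833333⌋ = 5; lat ⌊0.01833/0.00416667⌋ = 4.

MR94qp54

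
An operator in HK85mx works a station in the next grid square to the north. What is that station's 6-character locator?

HK86ma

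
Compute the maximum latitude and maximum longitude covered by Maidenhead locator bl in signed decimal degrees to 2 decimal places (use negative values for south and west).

30.00, -140.00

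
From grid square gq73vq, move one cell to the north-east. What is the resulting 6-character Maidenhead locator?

GQ73wr

Longitude subsquare v = 21; +1 → 22 = w.
Latitude subsquare q = 16; +1 → 17 = r.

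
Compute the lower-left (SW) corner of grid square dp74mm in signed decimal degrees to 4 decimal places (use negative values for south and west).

Field D=3, P=15: +3·20° lon, +15·10° lat → SW at lon -120°, lat 60°.
Square 7, 4: +7·2° lon, +4·1° lat → SW at lon -106°, lat 64°.
Subsquare m=12, m=12: +12·0.0833333° lon, +12·0.0416667° lat → SW at lon -105°, lat 64.5°.
latitude 64.5000, longitude -105.0000.

64.5000, -105.0000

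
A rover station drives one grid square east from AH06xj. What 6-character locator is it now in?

AH16aj

Longitude subsquare x = 23; +1 → 24, wraps to 0 = a, carry into square.
Longitude square 0; +1 → 1.
The latitude characters are unchanged.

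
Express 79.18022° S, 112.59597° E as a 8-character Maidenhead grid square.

OB60ht16

Shift to the Maidenhead origin (180°W, 90°S): lon 292.59597, lat 10.81978.
Field: lon ⌊292.59597/20⌋ = 14 → O; lat ⌊10.81978/10⌋ = 1 → B.
Square: lon ⌊12.59597/2⌋ = 6; lat ⌊0.81978/1⌋ = 0.
Subsquare: lon ⌊0.59597/0.0833333⌋ = 7 → h; lat ⌊0.81978/0.0416667⌋ = 19 → t.
Extended square: lon ⌊0.01264/0.00833333⌋ = 1; lat ⌊0.02811/0.00416667⌋ = 6.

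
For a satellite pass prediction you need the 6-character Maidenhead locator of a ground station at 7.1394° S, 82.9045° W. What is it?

EI82nu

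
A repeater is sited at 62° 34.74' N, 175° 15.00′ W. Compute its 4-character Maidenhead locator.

Shift to the Maidenhead origin (180°W, 90°S): lon 4.75, lat 152.58.
Field: lon ⌊4.75/20⌋ = 0 → A; lat ⌊152.58/10⌋ = 15 → P.
Square: lon ⌊4.75/2⌋ = 2; lat ⌊2.58/1⌋ = 2.

AP22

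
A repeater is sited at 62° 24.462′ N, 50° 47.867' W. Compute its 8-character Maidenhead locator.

Offset from 180°W / 90°S: lon 129.20222°, lat 152.40770°.
Field: 129.20222/20 → 6 → G, 152.40770/10 → 15 → P; chars GP.
Square: 9.20222/2 → 4, 2.40770/1 → 2; chars 42.
Subsquare: 1.20222/0.0833333 → 14 → o, 0.40770/0.0416667 → 9 → j; chars oj.
Extended square: 0.03555/0.00833333 → 4, 0.03270/0.00416667 → 7; chars 47.

GP42oj47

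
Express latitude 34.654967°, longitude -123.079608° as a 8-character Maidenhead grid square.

CM84lp07

Offset from 180°W / 90°S: lon 56.92039°, lat 124.65497°.
Field: 56.92039/20 → 2 → C, 124.65497/10 → 12 → M; chars CM.
Square: 16.92039/2 → 8, 4.65497/1 → 4; chars 84.
Subsquare: 0.92039/0.0833333 → 11 → l, 0.65497/0.0416667 → 15 → p; chars lp.
Extended square: 0.00373/0.00833333 → 0, 0.02997/0.00416667 → 7; chars 07.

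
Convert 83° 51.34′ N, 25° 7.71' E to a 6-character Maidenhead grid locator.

KR23nu

Add 180° to longitude and 90° to latitude: 205.1285, 173.8557.
Field: 205.1285/20 → 10 → K, 173.8557/10 → 17 → R; chars KR.
Square: 5.1285/2 → 2, 3.8557/1 → 3; chars 23.
Subsquare: 1.1285/0.0833333 → 13 → n, 0.8557/0.0416667 → 20 → u; chars nu.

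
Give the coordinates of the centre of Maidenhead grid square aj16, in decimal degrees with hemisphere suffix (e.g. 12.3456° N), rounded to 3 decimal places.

Field A=0, J=9: +0·20° lon, +9·10° lat → SW at lon -180°, lat 0°.
Square 1, 6: +1·2° lon, +6·1° lat → SW at lon -178°, lat 6°.
Cell spans 2° lon × 1° lat. Centre is SW corner plus half of each.
latitude 6.500° N, longitude 177.000° W.

6.500° N, 177.000° W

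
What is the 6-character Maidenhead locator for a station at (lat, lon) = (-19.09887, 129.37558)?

PH40qv

Offset from 180°W / 90°S: lon 309.3756°, lat 70.9011°.
Field: 309.3756/20 → 15 → P, 70.9011/10 → 7 → H; chars PH.
Square: 9.3756/2 → 4, 0.9011/1 → 0; chars 40.
Subsquare: 1.3756/0.0833333 → 16 → q, 0.9011/0.0416667 → 21 → v; chars qv.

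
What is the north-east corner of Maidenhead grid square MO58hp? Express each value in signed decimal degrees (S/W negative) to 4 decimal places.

58.6667, 70.6667

Field M=12, O=14: +12·20° lon, +14·10° lat → SW at lon 60°, lat 50°.
Square 5, 8: +5·2° lon, +8·1° lat → SW at lon 70°, lat 58°.
Subsquare h=7, p=15: +7·0.0833333° lon, +15·0.0416667° lat → SW at lon 70.5833°, lat 58.625°.
Cell spans 0.0833333° lon × 0.0416667° lat. NE corner is SW corner plus one full cell.
latitude 58.6667, longitude 70.6667.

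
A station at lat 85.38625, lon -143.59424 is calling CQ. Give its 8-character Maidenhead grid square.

BR85ej82

Add 180° to longitude and 90° to latitude: 36.40576, 175.38625.
Field (20°×10°, letters A–R): lon ⌊36.40576/20⌋ = 1 → B; lat ⌊175.38625/10⌋ = 17 → R.
Square (2°×1°, digits 0–9): lon ⌊16.40576/2⌋ = 8; lat ⌊5.38625/1⌋ = 5.
Subsquare (5′×2.5′, letters a–x): lon ⌊0.40576/0.0833333⌋ = 4 → e; lat ⌊0.38625/0.0416667⌋ = 9 → j.
Extended square (30″×15″, digits 0–9): lon ⌊0.07243/0.00833333⌋ = 8; lat ⌊0.01125/0.00416667⌋ = 2.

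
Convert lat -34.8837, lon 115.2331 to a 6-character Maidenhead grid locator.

Shift to the Maidenhead origin (180°W, 90°S): lon 295.2331, lat 55.1163.
Field: 295.2331/20 → 14 → O, 55.1163/10 → 5 → F; chars OF.
Square: 15.2331/2 → 7, 5.1163/1 → 5; chars 75.
Subsquare: 1.2331/0.0833333 → 14 → o, 0.1163/0.0416667 → 2 → c; chars oc.

OF75oc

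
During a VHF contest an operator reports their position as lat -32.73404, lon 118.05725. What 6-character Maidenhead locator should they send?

OF97ag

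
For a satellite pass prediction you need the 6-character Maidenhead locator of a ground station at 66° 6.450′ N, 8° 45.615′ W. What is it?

IP56oc

Offset from 180°W / 90°S: lon 171.2398°, lat 156.1075°.
Field: 171.2398/20 → 8 → I, 156.1075/10 → 15 → P; chars IP.
Square: 11.2398/2 → 5, 6.1075/1 → 6; chars 56.
Subsquare: 1.2398/0.0833333 → 14 → o, 0.1075/0.0416667 → 2 → c; chars oc.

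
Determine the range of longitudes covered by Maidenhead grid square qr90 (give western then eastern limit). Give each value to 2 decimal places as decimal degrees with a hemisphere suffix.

Field Q=16, R=17: +16·20° lon, +17·10° lat → SW at lon 140°, lat 80°.
Square 9, 0: +9·2° lon, +0·1° lat → SW at lon 158°, lat 80°.
Cell spans 2° lon × 1° lat.
west 158.00° E, east 160.00° E.

158.00° E, 160.00° E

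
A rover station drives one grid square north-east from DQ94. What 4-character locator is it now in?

Longitude square 9; +1 → 10, wraps to 0, carry into field.
Longitude field D = 3; +1 → 4 = E.
Latitude square 4; +1 → 5.

EQ05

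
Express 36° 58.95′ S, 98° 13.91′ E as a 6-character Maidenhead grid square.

Offset from 180°W / 90°S: lon 278.2318°, lat 53.0175°.
Field: lon ⌊278.2318/20⌋ = 13 → N; lat ⌊53.0175/10⌋ = 5 → F.
Square: lon ⌊18.2318/2⌋ = 9; lat ⌊3.0175/1⌋ = 3.
Subsquare: lon ⌊0.2318/0.0833333⌋ = 2 → c; lat ⌊0.0175/0.0416667⌋ = 0 → a.

NF93ca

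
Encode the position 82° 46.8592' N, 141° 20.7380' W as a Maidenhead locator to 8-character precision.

Shift to the Maidenhead origin (180°W, 90°S): lon 38.65437, lat 172.78099.
Field: 38.65437/20 → 1 → B, 172.78099/10 → 17 → R; chars BR.
Square: 18.65437/2 → 9, 2.78099/1 → 2; chars 92.
Subsquare: 0.65437/0.0833333 → 7 → h, 0.78099/0.0416667 → 18 → s; chars hs.
Extended square: 0.07103/0.00833333 → 8, 0.03099/0.00416667 → 7; chars 87.

BR92hs87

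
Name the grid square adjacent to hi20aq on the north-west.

HI10xr

Longitude subsquare a = 0; −1 → -1, wraps to 23 = x, carry into square.
Longitude square 2; −1 → 1.
Latitude subsquare q = 16; +1 → 17 = r.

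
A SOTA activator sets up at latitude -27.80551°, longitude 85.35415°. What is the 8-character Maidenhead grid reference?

Shift to the Maidenhead origin (180°W, 90°S): lon 265.35415, lat 62.19449.
Field (20°×10°, letters A–R): lon ⌊265.35415/20⌋ = 13 → N; lat ⌊62.19449/10⌋ = 6 → G.
Square (2°×1°, digits 0–9): lon ⌊5.35415/2⌋ = 2; lat ⌊2.19449/1⌋ = 2.
Subsquare (5′×2.5′, letters a–x): lon ⌊1.35415/0.0833333⌋ = 16 → q; lat ⌊0.19449/0.0416667⌋ = 4 → e.
Extended square (30″×15″, digits 0–9): lon ⌊0.02082/0.00833333⌋ = 2; lat ⌊0.02782/0.00416667⌋ = 6.

NG22qe26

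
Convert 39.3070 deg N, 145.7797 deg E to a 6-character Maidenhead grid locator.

QM29vh

Add 180° to longitude and 90° to latitude: 325.7797, 129.3070.
Field: lon ⌊325.7797/20⌋ = 16 → Q; lat ⌊129.3070/10⌋ = 12 → M.
Square: lon ⌊5.7797/2⌋ = 2; lat ⌊9.3070/1⌋ = 9.
Subsquare: lon ⌊1.7797/0.0833333⌋ = 21 → v; lat ⌊0.3070/0.0416667⌋ = 7 → h.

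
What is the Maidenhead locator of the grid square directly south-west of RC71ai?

RC61xh

Longitude subsquare a = 0; −1 → -1, wraps to 23 = x, carry into square.
Longitude square 7; −1 → 6.
Latitude subsquare i = 8; −1 → 7 = h.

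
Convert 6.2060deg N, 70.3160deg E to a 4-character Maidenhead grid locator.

Offset from 180°W / 90°S: lon 250.32°, lat 96.21°.
Field: 250.32/20 → 12 → M, 96.21/10 → 9 → J; chars MJ.
Square: 10.32/2 → 5, 6.21/1 → 6; chars 56.

MJ56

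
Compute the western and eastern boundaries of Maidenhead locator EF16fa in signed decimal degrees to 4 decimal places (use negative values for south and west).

-97.5833, -97.5000

Field E=4, F=5: +4·20° lon, +5·10° lat → SW at lon -100°, lat -40°.
Square 1, 6: +1·2° lon, +6·1° lat → SW at lon -98°, lat -34°.
Subsquare f=5, a=0: +5·0.0833333° lon, +0·0.0416667° lat → SW at lon -97.5833°, lat -34°.
Cell spans 0.0833333° lon × 0.0416667° lat.
west -97.5833, east -97.5000.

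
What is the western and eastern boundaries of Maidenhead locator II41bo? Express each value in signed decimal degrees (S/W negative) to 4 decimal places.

Field I=8, I=8: +8·20° lon, +8·10° lat → SW at lon -20°, lat -10°.
Square 4, 1: +4·2° lon, +1·1° lat → SW at lon -12°, lat -9°.
Subsquare b=1, o=14: +1·0.0833333° lon, +14·0.0416667° lat → SW at lon -11.9167°, lat -8.41667°.
Cell spans 0.0833333° lon × 0.0416667° lat.
west -11.9167, east -11.8333.

-11.9167, -11.8333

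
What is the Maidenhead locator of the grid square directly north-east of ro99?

AP00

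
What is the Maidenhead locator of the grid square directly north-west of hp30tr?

HP30ss

Longitude subsquare t = 19; −1 → 18 = s.
Latitude subsquare r = 17; +1 → 18 = s.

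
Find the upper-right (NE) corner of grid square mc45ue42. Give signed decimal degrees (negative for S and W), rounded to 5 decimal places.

Field M=12, C=2: +12·20° lon, +2·10° lat → SW at lon 60°, lat -70°.
Square 4, 5: +4·2° lon, +5·1° lat → SW at lon 68°, lat -65°.
Subsquare u=20, e=4: +20·0.0833333° lon, +4·0.0416667° lat → SW at lon 69.6667°, lat -64.8333°.
Extended square 4, 2: +4·0.00833333° lon, +2·0.00416667° lat → SW at lon 69.7°, lat -64.825°.
Cell spans 0.00833333° lon × 0.00416667° lat. NE corner is SW corner plus one full cell.
latitude -64.82083, longitude 69.70833.

-64.82083, 69.70833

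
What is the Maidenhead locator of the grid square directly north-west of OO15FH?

Longitude subsquare f = 5; −1 → 4 = e.
Latitude subsquare h = 7; +1 → 8 = i.

OO15ei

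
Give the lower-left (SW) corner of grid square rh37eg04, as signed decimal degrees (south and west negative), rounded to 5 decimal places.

-12.73333, 166.33333

Field R=17, H=7: +17·20° lon, +7·10° lat → SW at lon 160°, lat -20°.
Square 3, 7: +3·2° lon, +7·1° lat → SW at lon 166°, lat -13°.
Subsquare e=4, g=6: +4·0.0833333° lon, +6·0.0416667° lat → SW at lon 166.333°, lat -12.75°.
Extended square 0, 4: +0·0.00833333° lon, +4·0.00416667° lat → SW at lon 166.333°, lat -12.7333°.
latitude -12.73333, longitude 166.33333.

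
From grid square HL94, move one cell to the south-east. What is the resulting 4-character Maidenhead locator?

Longitude square 9; +1 → 10, wraps to 0, carry into field.
Longitude field H = 7; +1 → 8 = I.
Latitude square 4; −1 → 3.

IL03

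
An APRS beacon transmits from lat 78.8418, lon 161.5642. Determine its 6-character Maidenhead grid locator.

RQ08su

Add 180° to longitude and 90° to latitude: 341.5642, 168.8418.
Field: 341.5642/20 → 17 → R, 168.8418/10 → 16 → Q; chars RQ.
Square: 1.5642/2 → 0, 8.8418/1 → 8; chars 08.
Subsquare: 1.5642/0.0833333 → 18 → s, 0.8418/0.0416667 → 20 → u; chars su.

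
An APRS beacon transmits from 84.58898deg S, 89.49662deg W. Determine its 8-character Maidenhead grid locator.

EA55gj08

Add 180° to longitude and 90° to latitude: 90.50338, 5.41102.
Field: lon ⌊90.50338/20⌋ = 4 → E; lat ⌊5.41102/10⌋ = 0 → A.
Square: lon ⌊10.50338/2⌋ = 5; lat ⌊5.41102/1⌋ = 5.
Subsquare: lon ⌊0.50338/0.0833333⌋ = 6 → g; lat ⌊0.41102/0.0416667⌋ = 9 → j.
Extended square: lon ⌊0.00338/0.00833333⌋ = 0; lat ⌊0.03602/0.00416667⌋ = 8.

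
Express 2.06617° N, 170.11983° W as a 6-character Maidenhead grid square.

AJ42wb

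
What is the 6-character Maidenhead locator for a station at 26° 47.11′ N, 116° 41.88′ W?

DL16ps

Offset from 180°W / 90°S: lon 63.3020°, lat 116.7852°.
Field: lon ⌊63.3020/20⌋ = 3 → D; lat ⌊116.7852/10⌋ = 11 → L.
Square: lon ⌊3.3020/2⌋ = 1; lat ⌊6.7852/1⌋ = 6.
Subsquare: lon ⌊1.3020/0.0833333⌋ = 15 → p; lat ⌊0.7852/0.0416667⌋ = 18 → s.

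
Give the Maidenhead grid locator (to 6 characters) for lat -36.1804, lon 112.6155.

Add 180° to longitude and 90° to latitude: 292.6155, 53.8196.
Field: 292.6155/20 → 14 → O, 53.8196/10 → 5 → F; chars OF.
Square: 12.6155/2 → 6, 3.8196/1 → 3; chars 63.
Subsquare: 0.6155/0.0833333 → 7 → h, 0.8196/0.0416667 → 19 → t; chars ht.

OF63ht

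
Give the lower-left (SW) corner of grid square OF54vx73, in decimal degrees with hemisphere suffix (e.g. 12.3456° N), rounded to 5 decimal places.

Field O=14, F=5: +14·20° lon, +5·10° lat → SW at lon 100°, lat -40°.
Square 5, 4: +5·2° lon, +4·1° lat → SW at lon 110°, lat -36°.
Subsquare v=21, x=23: +21·0.0833333° lon, +23·0.0416667° lat → SW at lon 111.75°, lat -35.0417°.
Extended square 7, 3: +7·0.00833333° lon, +3·0.00416667° lat → SW at lon 111.808°, lat -35.0292°.
latitude 35.02917° S, longitude 111.80833° E.

35.02917° S, 111.80833° E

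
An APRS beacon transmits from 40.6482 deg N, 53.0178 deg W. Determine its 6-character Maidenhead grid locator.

GN30lp

Add 180° to longitude and 90° to latitude: 126.9822, 130.6482.
Field: lon ⌊126.9822/20⌋ = 6 → G; lat ⌊130.6482/10⌋ = 13 → N.
Square: lon ⌊6.9822/2⌋ = 3; lat ⌊0.6482/1⌋ = 0.
Subsquare: lon ⌊0.9822/0.0833333⌋ = 11 → l; lat ⌊0.6482/0.0416667⌋ = 15 → p.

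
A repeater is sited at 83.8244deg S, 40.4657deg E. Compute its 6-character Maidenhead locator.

LA06fe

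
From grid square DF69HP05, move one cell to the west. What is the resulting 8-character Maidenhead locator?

DF69gp95

Longitude extended square 0; −1 → -1, wraps to 9, carry into subsquare.
Longitude subsquare h = 7; −1 → 6 = g.
The latitude characters are unchanged.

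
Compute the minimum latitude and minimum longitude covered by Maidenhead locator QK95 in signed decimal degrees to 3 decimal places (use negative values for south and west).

Field Q=16, K=10: +16·20° lon, +10·10° lat → SW at lon 140°, lat 10°.
Square 9, 5: +9·2° lon, +5·1° lat → SW at lon 158°, lat 15°.
latitude 15.000, longitude 158.000.

15.000, 158.000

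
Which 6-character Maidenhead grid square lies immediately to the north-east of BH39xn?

Longitude subsquare x = 23; +1 → 24, wraps to 0 = a, carry into square.
Longitude square 3; +1 → 4.
Latitude subsquare n = 13; +1 → 14 = o.

BH49ao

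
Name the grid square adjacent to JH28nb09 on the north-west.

JH28mc90

Longitude extended square 0; −1 → -1, wraps to 9, carry into subsquare.
Longitude subsquare n = 13; −1 → 12 = m.
Latitude extended square 9; +1 → 10, wraps to 0, carry into subsquare.
Latitude subsquare b = 1; +1 → 2 = c.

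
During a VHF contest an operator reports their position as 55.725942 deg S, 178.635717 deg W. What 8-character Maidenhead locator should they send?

AD04qg35

Shift to the Maidenhead origin (180°W, 90°S): lon 1.36428, lat 34.27406.
Field (20°×10°, letters A–R): 1.36428/20 → 0 → A, 34.27406/10 → 3 → D; chars AD.
Square (2°×1°, digits 0–9): 1.36428/2 → 0, 4.27406/1 → 4; chars 04.
Subsquare (5′×2.5′, letters a–x): 1.36428/0.0833333 → 16 → q, 0.27406/0.0416667 → 6 → g; chars qg.
Extended square (30″×15″, digits 0–9): 0.03095/0.00833333 → 3, 0.02406/0.00416667 → 5; chars 35.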